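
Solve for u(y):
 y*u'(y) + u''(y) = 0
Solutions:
 u(y) = C1 + C2*erf(sqrt(2)*y/2)


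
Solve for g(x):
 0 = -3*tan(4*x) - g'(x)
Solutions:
 g(x) = C1 + 3*log(cos(4*x))/4


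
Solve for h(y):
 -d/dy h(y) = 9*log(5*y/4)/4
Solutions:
 h(y) = C1 - 9*y*log(y)/4 - 9*y*log(5)/4 + 9*y/4 + 9*y*log(2)/2


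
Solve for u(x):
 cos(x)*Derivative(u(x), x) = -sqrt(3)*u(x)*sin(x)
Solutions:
 u(x) = C1*cos(x)^(sqrt(3))


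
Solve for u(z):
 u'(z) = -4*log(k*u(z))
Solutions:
 li(k*u(z))/k = C1 - 4*z


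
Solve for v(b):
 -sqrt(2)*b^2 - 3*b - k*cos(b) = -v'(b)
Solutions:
 v(b) = C1 + sqrt(2)*b^3/3 + 3*b^2/2 + k*sin(b)


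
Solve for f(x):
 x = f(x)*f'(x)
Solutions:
 f(x) = -sqrt(C1 + x^2)
 f(x) = sqrt(C1 + x^2)


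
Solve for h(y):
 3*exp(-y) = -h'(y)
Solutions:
 h(y) = C1 + 3*exp(-y)


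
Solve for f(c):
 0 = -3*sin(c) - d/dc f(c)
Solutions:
 f(c) = C1 + 3*cos(c)


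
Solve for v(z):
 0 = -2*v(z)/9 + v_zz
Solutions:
 v(z) = C1*exp(-sqrt(2)*z/3) + C2*exp(sqrt(2)*z/3)


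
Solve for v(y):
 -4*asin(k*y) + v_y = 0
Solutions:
 v(y) = C1 + 4*Piecewise((y*asin(k*y) + sqrt(-k^2*y^2 + 1)/k, Ne(k, 0)), (0, True))


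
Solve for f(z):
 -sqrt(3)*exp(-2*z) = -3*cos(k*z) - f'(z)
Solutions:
 f(z) = C1 - sqrt(3)*exp(-2*z)/2 - 3*sin(k*z)/k


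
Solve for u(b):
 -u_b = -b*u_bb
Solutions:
 u(b) = C1 + C2*b^2


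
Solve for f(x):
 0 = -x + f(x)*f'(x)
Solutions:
 f(x) = -sqrt(C1 + x^2)
 f(x) = sqrt(C1 + x^2)


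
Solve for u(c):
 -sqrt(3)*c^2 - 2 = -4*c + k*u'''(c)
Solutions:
 u(c) = C1 + C2*c + C3*c^2 - sqrt(3)*c^5/(60*k) + c^4/(6*k) - c^3/(3*k)


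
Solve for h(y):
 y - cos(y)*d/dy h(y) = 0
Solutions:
 h(y) = C1 + Integral(y/cos(y), y)


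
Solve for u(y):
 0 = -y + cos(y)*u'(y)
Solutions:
 u(y) = C1 + Integral(y/cos(y), y)


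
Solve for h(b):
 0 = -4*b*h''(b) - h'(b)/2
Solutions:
 h(b) = C1 + C2*b^(7/8)


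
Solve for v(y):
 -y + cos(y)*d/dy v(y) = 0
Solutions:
 v(y) = C1 + Integral(y/cos(y), y)


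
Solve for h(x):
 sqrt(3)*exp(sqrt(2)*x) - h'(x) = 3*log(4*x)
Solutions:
 h(x) = C1 - 3*x*log(x) + 3*x*(1 - 2*log(2)) + sqrt(6)*exp(sqrt(2)*x)/2


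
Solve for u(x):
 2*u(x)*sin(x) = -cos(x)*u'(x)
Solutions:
 u(x) = C1*cos(x)^2


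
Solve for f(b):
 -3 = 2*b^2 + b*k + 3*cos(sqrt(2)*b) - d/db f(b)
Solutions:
 f(b) = C1 + 2*b^3/3 + b^2*k/2 + 3*b + 3*sqrt(2)*sin(sqrt(2)*b)/2


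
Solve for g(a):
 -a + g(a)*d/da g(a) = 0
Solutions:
 g(a) = -sqrt(C1 + a^2)
 g(a) = sqrt(C1 + a^2)


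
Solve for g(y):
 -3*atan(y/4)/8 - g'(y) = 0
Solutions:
 g(y) = C1 - 3*y*atan(y/4)/8 + 3*log(y^2 + 16)/4


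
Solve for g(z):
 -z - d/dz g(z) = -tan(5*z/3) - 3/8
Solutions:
 g(z) = C1 - z^2/2 + 3*z/8 - 3*log(cos(5*z/3))/5


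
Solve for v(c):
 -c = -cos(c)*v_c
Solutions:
 v(c) = C1 + Integral(c/cos(c), c)


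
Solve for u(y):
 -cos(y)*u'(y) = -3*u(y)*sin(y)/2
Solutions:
 u(y) = C1/cos(y)^(3/2)


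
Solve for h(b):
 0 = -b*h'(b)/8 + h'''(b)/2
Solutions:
 h(b) = C1 + Integral(C2*airyai(2^(1/3)*b/2) + C3*airybi(2^(1/3)*b/2), b)


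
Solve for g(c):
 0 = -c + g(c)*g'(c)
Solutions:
 g(c) = -sqrt(C1 + c^2)
 g(c) = sqrt(C1 + c^2)


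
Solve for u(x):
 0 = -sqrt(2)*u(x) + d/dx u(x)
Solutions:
 u(x) = C1*exp(sqrt(2)*x)


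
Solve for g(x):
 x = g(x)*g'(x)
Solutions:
 g(x) = -sqrt(C1 + x^2)
 g(x) = sqrt(C1 + x^2)


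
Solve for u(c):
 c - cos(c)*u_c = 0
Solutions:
 u(c) = C1 + Integral(c/cos(c), c)


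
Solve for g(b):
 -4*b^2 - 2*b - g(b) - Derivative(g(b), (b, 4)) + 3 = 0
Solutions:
 g(b) = -4*b^2 - 2*b + (C1*sin(sqrt(2)*b/2) + C2*cos(sqrt(2)*b/2))*exp(-sqrt(2)*b/2) + (C3*sin(sqrt(2)*b/2) + C4*cos(sqrt(2)*b/2))*exp(sqrt(2)*b/2) + 3


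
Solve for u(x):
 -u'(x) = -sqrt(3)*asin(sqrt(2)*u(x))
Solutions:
 Integral(1/asin(sqrt(2)*_y), (_y, u(x))) = C1 + sqrt(3)*x


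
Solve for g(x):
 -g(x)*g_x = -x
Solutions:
 g(x) = -sqrt(C1 + x^2)
 g(x) = sqrt(C1 + x^2)


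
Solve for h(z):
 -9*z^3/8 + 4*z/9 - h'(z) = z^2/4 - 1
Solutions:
 h(z) = C1 - 9*z^4/32 - z^3/12 + 2*z^2/9 + z


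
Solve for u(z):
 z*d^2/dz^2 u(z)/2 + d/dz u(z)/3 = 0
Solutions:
 u(z) = C1 + C2*z^(1/3)


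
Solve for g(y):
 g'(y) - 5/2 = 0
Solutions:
 g(y) = C1 + 5*y/2


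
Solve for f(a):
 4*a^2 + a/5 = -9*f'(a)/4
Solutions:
 f(a) = C1 - 16*a^3/27 - 2*a^2/45


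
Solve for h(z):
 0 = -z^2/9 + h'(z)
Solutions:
 h(z) = C1 + z^3/27


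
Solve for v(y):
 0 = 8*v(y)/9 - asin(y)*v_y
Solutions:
 v(y) = C1*exp(8*Integral(1/asin(y), y)/9)


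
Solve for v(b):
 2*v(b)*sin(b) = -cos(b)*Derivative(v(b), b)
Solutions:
 v(b) = C1*cos(b)^2


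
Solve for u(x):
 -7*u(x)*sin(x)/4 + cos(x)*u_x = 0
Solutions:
 u(x) = C1/cos(x)^(7/4)


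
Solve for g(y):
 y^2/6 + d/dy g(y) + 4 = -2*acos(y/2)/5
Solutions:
 g(y) = C1 - y^3/18 - 2*y*acos(y/2)/5 - 4*y + 2*sqrt(4 - y^2)/5


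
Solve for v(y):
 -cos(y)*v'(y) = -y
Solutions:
 v(y) = C1 + Integral(y/cos(y), y)


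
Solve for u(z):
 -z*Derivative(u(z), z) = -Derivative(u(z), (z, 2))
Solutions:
 u(z) = C1 + C2*erfi(sqrt(2)*z/2)


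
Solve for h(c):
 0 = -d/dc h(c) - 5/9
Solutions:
 h(c) = C1 - 5*c/9


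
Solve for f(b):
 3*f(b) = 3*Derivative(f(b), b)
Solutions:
 f(b) = C1*exp(b)


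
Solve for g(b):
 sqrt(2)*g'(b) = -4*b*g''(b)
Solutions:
 g(b) = C1 + C2*b^(1 - sqrt(2)/4)


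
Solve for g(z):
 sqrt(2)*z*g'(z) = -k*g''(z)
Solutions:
 g(z) = C1 + C2*sqrt(k)*erf(2^(3/4)*z*sqrt(1/k)/2)


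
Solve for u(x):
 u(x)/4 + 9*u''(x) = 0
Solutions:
 u(x) = C1*sin(x/6) + C2*cos(x/6)


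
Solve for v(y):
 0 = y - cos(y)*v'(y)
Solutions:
 v(y) = C1 + Integral(y/cos(y), y)


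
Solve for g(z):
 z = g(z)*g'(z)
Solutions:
 g(z) = -sqrt(C1 + z^2)
 g(z) = sqrt(C1 + z^2)


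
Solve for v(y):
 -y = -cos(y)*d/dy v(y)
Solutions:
 v(y) = C1 + Integral(y/cos(y), y)


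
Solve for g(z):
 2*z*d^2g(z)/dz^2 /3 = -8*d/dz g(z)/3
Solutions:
 g(z) = C1 + C2/z^3


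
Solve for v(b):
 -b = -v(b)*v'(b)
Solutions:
 v(b) = -sqrt(C1 + b^2)
 v(b) = sqrt(C1 + b^2)


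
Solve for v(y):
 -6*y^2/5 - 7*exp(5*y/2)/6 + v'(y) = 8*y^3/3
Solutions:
 v(y) = C1 + 2*y^4/3 + 2*y^3/5 + 7*exp(5*y/2)/15


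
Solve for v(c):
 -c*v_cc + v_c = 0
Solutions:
 v(c) = C1 + C2*c^2


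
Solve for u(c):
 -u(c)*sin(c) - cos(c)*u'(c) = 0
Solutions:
 u(c) = C1*cos(c)


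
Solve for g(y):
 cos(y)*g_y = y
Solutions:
 g(y) = C1 + Integral(y/cos(y), y)


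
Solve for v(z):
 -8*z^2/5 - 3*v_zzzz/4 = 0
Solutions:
 v(z) = C1 + C2*z + C3*z^2 + C4*z^3 - 4*z^6/675


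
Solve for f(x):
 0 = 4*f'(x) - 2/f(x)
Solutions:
 f(x) = -sqrt(C1 + x)
 f(x) = sqrt(C1 + x)


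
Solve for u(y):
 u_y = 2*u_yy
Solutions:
 u(y) = C1 + C2*exp(y/2)


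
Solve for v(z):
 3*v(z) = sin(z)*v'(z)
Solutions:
 v(z) = C1*(cos(z) - 1)^(3/2)/(cos(z) + 1)^(3/2)


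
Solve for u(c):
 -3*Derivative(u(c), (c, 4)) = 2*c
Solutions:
 u(c) = C1 + C2*c + C3*c^2 + C4*c^3 - c^5/180


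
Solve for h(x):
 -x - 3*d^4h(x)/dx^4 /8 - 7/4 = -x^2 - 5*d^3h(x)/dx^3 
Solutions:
 h(x) = C1 + C2*x + C3*x^2 + C4*exp(40*x/3) - x^5/300 + 17*x^4/2400 + 1451*x^3/24000


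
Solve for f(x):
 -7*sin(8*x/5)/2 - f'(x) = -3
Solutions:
 f(x) = C1 + 3*x + 35*cos(8*x/5)/16


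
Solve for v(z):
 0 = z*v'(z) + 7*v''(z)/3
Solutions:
 v(z) = C1 + C2*erf(sqrt(42)*z/14)


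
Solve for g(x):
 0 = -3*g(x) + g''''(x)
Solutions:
 g(x) = C1*exp(-3^(1/4)*x) + C2*exp(3^(1/4)*x) + C3*sin(3^(1/4)*x) + C4*cos(3^(1/4)*x)


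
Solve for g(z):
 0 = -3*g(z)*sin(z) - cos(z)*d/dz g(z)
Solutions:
 g(z) = C1*cos(z)^3


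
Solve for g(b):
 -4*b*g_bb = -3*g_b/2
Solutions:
 g(b) = C1 + C2*b^(11/8)


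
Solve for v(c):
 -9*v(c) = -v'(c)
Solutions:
 v(c) = C1*exp(9*c)


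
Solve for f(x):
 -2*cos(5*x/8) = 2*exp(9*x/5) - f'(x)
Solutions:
 f(x) = C1 + 10*exp(9*x/5)/9 + 16*sin(5*x/8)/5


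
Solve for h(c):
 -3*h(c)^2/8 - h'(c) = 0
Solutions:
 h(c) = 8/(C1 + 3*c)


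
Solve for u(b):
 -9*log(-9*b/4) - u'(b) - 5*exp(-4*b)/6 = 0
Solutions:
 u(b) = C1 - 9*b*log(-b) + 9*b*(-2*log(3) + 1 + 2*log(2)) + 5*exp(-4*b)/24


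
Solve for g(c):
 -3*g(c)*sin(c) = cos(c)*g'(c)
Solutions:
 g(c) = C1*cos(c)^3


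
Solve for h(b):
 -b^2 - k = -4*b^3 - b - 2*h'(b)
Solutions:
 h(b) = C1 - b^4/2 + b^3/6 - b^2/4 + b*k/2


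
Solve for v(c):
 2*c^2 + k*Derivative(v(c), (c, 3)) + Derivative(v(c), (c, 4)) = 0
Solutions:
 v(c) = C1 + C2*c + C3*c^2 + C4*exp(-c*k) - c^5/(30*k) + c^4/(6*k^2) - 2*c^3/(3*k^3)


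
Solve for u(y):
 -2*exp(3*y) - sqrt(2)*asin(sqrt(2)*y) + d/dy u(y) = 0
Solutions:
 u(y) = C1 + sqrt(2)*(y*asin(sqrt(2)*y) + sqrt(2)*sqrt(1 - 2*y^2)/2) + 2*exp(3*y)/3


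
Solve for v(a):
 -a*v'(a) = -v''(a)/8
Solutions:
 v(a) = C1 + C2*erfi(2*a)


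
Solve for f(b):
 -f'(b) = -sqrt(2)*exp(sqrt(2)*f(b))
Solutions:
 f(b) = sqrt(2)*(2*log(-1/(C1 + sqrt(2)*b)) - log(2))/4


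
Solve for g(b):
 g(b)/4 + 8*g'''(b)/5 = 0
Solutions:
 g(b) = C3*exp(-10^(1/3)*b/4) + (C1*sin(10^(1/3)*sqrt(3)*b/8) + C2*cos(10^(1/3)*sqrt(3)*b/8))*exp(10^(1/3)*b/8)


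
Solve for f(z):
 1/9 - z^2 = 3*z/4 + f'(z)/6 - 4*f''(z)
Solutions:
 f(z) = C1 + C2*exp(z/24) - 2*z^3 - 585*z^2/4 - 21058*z/3


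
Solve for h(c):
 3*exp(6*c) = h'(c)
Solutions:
 h(c) = C1 + exp(6*c)/2


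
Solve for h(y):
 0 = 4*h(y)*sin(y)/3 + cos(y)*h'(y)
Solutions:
 h(y) = C1*cos(y)^(4/3)


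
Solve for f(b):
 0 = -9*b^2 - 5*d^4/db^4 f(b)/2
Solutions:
 f(b) = C1 + C2*b + C3*b^2 + C4*b^3 - b^6/100


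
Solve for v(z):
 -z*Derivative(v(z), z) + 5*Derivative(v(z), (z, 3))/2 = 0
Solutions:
 v(z) = C1 + Integral(C2*airyai(2^(1/3)*5^(2/3)*z/5) + C3*airybi(2^(1/3)*5^(2/3)*z/5), z)


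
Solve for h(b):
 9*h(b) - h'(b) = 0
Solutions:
 h(b) = C1*exp(9*b)


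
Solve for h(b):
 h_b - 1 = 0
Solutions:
 h(b) = C1 + b


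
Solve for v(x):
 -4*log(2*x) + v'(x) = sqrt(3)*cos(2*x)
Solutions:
 v(x) = C1 + 4*x*log(x) - 4*x + 4*x*log(2) + sqrt(3)*sin(2*x)/2


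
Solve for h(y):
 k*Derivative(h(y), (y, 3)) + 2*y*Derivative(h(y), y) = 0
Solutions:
 h(y) = C1 + Integral(C2*airyai(2^(1/3)*y*(-1/k)^(1/3)) + C3*airybi(2^(1/3)*y*(-1/k)^(1/3)), y)


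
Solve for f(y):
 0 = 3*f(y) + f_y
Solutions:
 f(y) = C1*exp(-3*y)


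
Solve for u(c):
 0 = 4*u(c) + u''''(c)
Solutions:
 u(c) = (C1*sin(c) + C2*cos(c))*exp(-c) + (C3*sin(c) + C4*cos(c))*exp(c)


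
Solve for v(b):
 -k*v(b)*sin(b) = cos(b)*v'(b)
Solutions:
 v(b) = C1*exp(k*log(cos(b)))


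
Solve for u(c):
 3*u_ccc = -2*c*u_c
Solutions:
 u(c) = C1 + Integral(C2*airyai(-2^(1/3)*3^(2/3)*c/3) + C3*airybi(-2^(1/3)*3^(2/3)*c/3), c)


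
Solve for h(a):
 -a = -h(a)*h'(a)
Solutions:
 h(a) = -sqrt(C1 + a^2)
 h(a) = sqrt(C1 + a^2)


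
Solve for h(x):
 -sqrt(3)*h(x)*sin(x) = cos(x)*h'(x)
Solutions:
 h(x) = C1*cos(x)^(sqrt(3))


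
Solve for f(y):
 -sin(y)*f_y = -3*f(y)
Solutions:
 f(y) = C1*(cos(y) - 1)^(3/2)/(cos(y) + 1)^(3/2)


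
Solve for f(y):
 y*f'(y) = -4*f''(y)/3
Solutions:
 f(y) = C1 + C2*erf(sqrt(6)*y/4)


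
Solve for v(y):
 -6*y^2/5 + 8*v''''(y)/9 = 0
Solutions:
 v(y) = C1 + C2*y + C3*y^2 + C4*y^3 + 3*y^6/800


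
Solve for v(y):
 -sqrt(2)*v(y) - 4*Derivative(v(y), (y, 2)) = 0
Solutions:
 v(y) = C1*sin(2^(1/4)*y/2) + C2*cos(2^(1/4)*y/2)


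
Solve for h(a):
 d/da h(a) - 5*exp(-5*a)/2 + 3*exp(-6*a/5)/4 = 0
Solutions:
 h(a) = C1 - exp(-5*a)/2 + 5*exp(-6*a/5)/8


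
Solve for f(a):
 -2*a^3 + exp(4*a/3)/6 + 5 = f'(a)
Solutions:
 f(a) = C1 - a^4/2 + 5*a + exp(4*a/3)/8


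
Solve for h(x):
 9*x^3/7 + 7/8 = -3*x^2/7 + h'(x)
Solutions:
 h(x) = C1 + 9*x^4/28 + x^3/7 + 7*x/8


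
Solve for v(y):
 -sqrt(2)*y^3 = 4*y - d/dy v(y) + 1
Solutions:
 v(y) = C1 + sqrt(2)*y^4/4 + 2*y^2 + y


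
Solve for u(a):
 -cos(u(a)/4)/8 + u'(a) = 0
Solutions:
 -a/8 - 2*log(sin(u(a)/4) - 1) + 2*log(sin(u(a)/4) + 1) = C1


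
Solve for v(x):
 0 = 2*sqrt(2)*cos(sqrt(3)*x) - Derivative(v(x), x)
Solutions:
 v(x) = C1 + 2*sqrt(6)*sin(sqrt(3)*x)/3


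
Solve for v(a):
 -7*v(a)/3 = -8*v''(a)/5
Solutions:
 v(a) = C1*exp(-sqrt(210)*a/12) + C2*exp(sqrt(210)*a/12)


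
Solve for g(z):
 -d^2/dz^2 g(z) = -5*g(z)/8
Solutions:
 g(z) = C1*exp(-sqrt(10)*z/4) + C2*exp(sqrt(10)*z/4)


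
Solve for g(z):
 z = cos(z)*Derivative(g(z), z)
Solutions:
 g(z) = C1 + Integral(z/cos(z), z)


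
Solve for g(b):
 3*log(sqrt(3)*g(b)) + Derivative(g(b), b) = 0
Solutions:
 2*Integral(1/(2*log(_y) + log(3)), (_y, g(b)))/3 = C1 - b


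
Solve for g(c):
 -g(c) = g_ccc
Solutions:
 g(c) = C3*exp(-c) + (C1*sin(sqrt(3)*c/2) + C2*cos(sqrt(3)*c/2))*exp(c/2)


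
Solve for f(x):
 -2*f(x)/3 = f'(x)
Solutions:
 f(x) = C1*exp(-2*x/3)


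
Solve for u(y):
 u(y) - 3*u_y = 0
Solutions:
 u(y) = C1*exp(y/3)


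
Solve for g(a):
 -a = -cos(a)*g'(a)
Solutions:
 g(a) = C1 + Integral(a/cos(a), a)


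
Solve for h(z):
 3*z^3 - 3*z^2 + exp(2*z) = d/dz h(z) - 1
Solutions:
 h(z) = C1 + 3*z^4/4 - z^3 + z + exp(2*z)/2


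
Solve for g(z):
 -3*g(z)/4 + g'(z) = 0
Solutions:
 g(z) = C1*exp(3*z/4)


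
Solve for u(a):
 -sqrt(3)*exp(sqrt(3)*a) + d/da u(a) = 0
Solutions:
 u(a) = C1 + exp(sqrt(3)*a)


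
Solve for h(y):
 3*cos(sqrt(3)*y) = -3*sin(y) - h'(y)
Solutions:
 h(y) = C1 - sqrt(3)*sin(sqrt(3)*y) + 3*cos(y)


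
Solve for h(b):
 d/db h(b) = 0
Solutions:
 h(b) = C1


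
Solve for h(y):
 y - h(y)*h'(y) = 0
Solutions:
 h(y) = -sqrt(C1 + y^2)
 h(y) = sqrt(C1 + y^2)


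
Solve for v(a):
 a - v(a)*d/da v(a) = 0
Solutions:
 v(a) = -sqrt(C1 + a^2)
 v(a) = sqrt(C1 + a^2)


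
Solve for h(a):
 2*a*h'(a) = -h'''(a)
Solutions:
 h(a) = C1 + Integral(C2*airyai(-2^(1/3)*a) + C3*airybi(-2^(1/3)*a), a)


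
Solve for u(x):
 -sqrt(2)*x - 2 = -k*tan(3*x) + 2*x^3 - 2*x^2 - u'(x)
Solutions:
 u(x) = C1 + k*log(cos(3*x))/3 + x^4/2 - 2*x^3/3 + sqrt(2)*x^2/2 + 2*x


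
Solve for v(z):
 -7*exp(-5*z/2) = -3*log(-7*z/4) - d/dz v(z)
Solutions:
 v(z) = C1 - 3*z*log(-z) + 3*z*(-log(7) + 1 + 2*log(2)) - 14*exp(-5*z/2)/5


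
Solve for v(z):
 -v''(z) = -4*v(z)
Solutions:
 v(z) = C1*exp(-2*z) + C2*exp(2*z)


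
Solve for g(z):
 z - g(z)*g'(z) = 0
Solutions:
 g(z) = -sqrt(C1 + z^2)
 g(z) = sqrt(C1 + z^2)


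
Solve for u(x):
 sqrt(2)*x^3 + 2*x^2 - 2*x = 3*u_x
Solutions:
 u(x) = C1 + sqrt(2)*x^4/12 + 2*x^3/9 - x^2/3


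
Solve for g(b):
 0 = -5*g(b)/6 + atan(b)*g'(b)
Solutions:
 g(b) = C1*exp(5*Integral(1/atan(b), b)/6)


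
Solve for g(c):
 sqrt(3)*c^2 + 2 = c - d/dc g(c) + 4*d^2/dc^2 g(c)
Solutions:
 g(c) = C1 + C2*exp(c/4) - sqrt(3)*c^3/3 - 4*sqrt(3)*c^2 + c^2/2 - 32*sqrt(3)*c + 2*c


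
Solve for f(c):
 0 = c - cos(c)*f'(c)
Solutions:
 f(c) = C1 + Integral(c/cos(c), c)


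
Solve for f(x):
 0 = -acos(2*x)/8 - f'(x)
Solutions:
 f(x) = C1 - x*acos(2*x)/8 + sqrt(1 - 4*x^2)/16


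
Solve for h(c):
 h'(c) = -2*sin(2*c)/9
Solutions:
 h(c) = C1 + cos(2*c)/9


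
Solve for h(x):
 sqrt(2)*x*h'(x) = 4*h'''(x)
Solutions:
 h(x) = C1 + Integral(C2*airyai(sqrt(2)*x/2) + C3*airybi(sqrt(2)*x/2), x)


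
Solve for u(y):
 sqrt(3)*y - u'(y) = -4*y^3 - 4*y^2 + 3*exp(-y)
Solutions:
 u(y) = C1 + y^4 + 4*y^3/3 + sqrt(3)*y^2/2 + 3*exp(-y)


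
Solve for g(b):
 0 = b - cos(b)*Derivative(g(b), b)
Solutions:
 g(b) = C1 + Integral(b/cos(b), b)


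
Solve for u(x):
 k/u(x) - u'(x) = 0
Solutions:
 u(x) = -sqrt(C1 + 2*k*x)
 u(x) = sqrt(C1 + 2*k*x)


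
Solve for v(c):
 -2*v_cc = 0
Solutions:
 v(c) = C1 + C2*c


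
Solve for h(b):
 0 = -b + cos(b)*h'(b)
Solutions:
 h(b) = C1 + Integral(b/cos(b), b)


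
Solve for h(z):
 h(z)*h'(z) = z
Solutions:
 h(z) = -sqrt(C1 + z^2)
 h(z) = sqrt(C1 + z^2)


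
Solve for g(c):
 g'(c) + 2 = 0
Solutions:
 g(c) = C1 - 2*c


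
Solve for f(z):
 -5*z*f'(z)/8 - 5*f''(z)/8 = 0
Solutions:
 f(z) = C1 + C2*erf(sqrt(2)*z/2)


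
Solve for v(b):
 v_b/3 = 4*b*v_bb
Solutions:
 v(b) = C1 + C2*b^(13/12)


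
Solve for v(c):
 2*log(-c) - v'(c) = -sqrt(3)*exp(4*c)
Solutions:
 v(c) = C1 + 2*c*log(-c) - 2*c + sqrt(3)*exp(4*c)/4


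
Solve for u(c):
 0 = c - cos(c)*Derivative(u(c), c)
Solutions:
 u(c) = C1 + Integral(c/cos(c), c)


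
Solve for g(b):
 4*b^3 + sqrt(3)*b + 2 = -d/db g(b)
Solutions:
 g(b) = C1 - b^4 - sqrt(3)*b^2/2 - 2*b


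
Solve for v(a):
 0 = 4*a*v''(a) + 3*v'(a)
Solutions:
 v(a) = C1 + C2*a^(1/4)


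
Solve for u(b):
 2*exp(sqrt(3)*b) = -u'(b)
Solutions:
 u(b) = C1 - 2*sqrt(3)*exp(sqrt(3)*b)/3


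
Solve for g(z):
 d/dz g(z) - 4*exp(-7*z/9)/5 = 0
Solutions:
 g(z) = C1 - 36*exp(-7*z/9)/35


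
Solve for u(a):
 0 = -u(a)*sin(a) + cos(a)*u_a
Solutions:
 u(a) = C1/cos(a)


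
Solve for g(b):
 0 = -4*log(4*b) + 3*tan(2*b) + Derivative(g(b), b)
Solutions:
 g(b) = C1 + 4*b*log(b) - 4*b + 8*b*log(2) + 3*log(cos(2*b))/2


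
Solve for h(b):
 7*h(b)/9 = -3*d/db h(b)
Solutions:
 h(b) = C1*exp(-7*b/27)


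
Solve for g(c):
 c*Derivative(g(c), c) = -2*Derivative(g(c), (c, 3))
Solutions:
 g(c) = C1 + Integral(C2*airyai(-2^(2/3)*c/2) + C3*airybi(-2^(2/3)*c/2), c)


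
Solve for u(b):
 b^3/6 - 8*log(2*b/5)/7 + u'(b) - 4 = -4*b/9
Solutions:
 u(b) = C1 - b^4/24 - 2*b^2/9 + 8*b*log(b)/7 - 8*b*log(5)/7 + 8*b*log(2)/7 + 20*b/7


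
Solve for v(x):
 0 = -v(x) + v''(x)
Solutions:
 v(x) = C1*exp(-x) + C2*exp(x)


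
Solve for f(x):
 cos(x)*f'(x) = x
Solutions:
 f(x) = C1 + Integral(x/cos(x), x)


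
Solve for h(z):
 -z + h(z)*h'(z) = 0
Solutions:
 h(z) = -sqrt(C1 + z^2)
 h(z) = sqrt(C1 + z^2)


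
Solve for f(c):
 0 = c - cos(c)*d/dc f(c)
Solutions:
 f(c) = C1 + Integral(c/cos(c), c)


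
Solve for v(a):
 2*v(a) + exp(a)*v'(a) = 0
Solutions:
 v(a) = C1*exp(2*exp(-a))


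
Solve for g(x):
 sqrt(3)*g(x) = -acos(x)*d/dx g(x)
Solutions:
 g(x) = C1*exp(-sqrt(3)*Integral(1/acos(x), x))


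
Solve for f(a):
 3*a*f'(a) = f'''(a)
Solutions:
 f(a) = C1 + Integral(C2*airyai(3^(1/3)*a) + C3*airybi(3^(1/3)*a), a)


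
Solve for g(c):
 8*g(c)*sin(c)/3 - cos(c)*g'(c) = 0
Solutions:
 g(c) = C1/cos(c)^(8/3)


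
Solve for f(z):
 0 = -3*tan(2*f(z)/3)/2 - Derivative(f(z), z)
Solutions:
 f(z) = -3*asin(C1*exp(-z))/2 + 3*pi/2
 f(z) = 3*asin(C1*exp(-z))/2


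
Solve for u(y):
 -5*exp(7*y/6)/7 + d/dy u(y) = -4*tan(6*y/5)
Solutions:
 u(y) = C1 + 30*exp(7*y/6)/49 + 10*log(cos(6*y/5))/3


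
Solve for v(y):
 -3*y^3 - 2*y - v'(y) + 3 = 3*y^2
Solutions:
 v(y) = C1 - 3*y^4/4 - y^3 - y^2 + 3*y


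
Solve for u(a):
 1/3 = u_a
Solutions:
 u(a) = C1 + a/3


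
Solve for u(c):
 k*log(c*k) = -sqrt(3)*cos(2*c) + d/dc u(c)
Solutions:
 u(c) = C1 + c*k*(log(c*k) - 1) + sqrt(3)*sin(2*c)/2


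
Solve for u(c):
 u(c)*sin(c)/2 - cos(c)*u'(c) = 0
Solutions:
 u(c) = C1/sqrt(cos(c))


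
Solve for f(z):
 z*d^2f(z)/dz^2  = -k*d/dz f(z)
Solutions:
 f(z) = C1 + z^(1 - re(k))*(C2*sin(log(z)*Abs(im(k))) + C3*cos(log(z)*im(k)))


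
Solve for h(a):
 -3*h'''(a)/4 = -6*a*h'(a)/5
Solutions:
 h(a) = C1 + Integral(C2*airyai(2*5^(2/3)*a/5) + C3*airybi(2*5^(2/3)*a/5), a)


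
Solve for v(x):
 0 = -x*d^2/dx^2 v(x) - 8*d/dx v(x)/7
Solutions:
 v(x) = C1 + C2/x^(1/7)


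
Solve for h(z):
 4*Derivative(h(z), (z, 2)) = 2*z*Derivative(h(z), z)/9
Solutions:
 h(z) = C1 + C2*erfi(z/6)


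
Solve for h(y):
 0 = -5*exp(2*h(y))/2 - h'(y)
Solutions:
 h(y) = log(-1/(C1 - 5*y))/2
 h(y) = log(-sqrt(1/(C1 + 5*y)))


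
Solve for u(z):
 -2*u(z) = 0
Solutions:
 u(z) = 0


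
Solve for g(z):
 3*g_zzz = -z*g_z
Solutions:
 g(z) = C1 + Integral(C2*airyai(-3^(2/3)*z/3) + C3*airybi(-3^(2/3)*z/3), z)


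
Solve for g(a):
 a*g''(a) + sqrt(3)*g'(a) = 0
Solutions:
 g(a) = C1 + C2*a^(1 - sqrt(3))


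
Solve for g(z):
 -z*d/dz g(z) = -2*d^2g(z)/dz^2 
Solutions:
 g(z) = C1 + C2*erfi(z/2)


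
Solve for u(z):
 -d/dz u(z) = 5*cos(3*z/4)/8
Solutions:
 u(z) = C1 - 5*sin(3*z/4)/6


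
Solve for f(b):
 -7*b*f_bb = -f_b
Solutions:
 f(b) = C1 + C2*b^(8/7)


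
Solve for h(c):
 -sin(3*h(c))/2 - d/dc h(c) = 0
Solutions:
 h(c) = -acos((-C1 - exp(3*c))/(C1 - exp(3*c)))/3 + 2*pi/3
 h(c) = acos((-C1 - exp(3*c))/(C1 - exp(3*c)))/3


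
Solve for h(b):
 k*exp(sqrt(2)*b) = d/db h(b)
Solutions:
 h(b) = C1 + sqrt(2)*k*exp(sqrt(2)*b)/2


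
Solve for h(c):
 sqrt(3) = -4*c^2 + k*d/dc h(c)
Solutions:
 h(c) = C1 + 4*c^3/(3*k) + sqrt(3)*c/k


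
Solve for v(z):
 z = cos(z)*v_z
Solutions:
 v(z) = C1 + Integral(z/cos(z), z)


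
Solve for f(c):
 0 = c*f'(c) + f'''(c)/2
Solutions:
 f(c) = C1 + Integral(C2*airyai(-2^(1/3)*c) + C3*airybi(-2^(1/3)*c), c)


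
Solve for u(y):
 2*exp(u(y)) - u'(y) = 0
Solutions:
 u(y) = log(-1/(C1 + 2*y))


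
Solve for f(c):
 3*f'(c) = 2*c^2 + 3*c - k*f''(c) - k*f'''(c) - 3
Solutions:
 f(c) = C1 + C2*exp(c*(-1 + sqrt(k*(k - 12))/k)/2) + C3*exp(-c*(1 + sqrt(k*(k - 12))/k)/2) + 2*c^3/9 - 2*c^2*k/9 + c^2/2 + 4*c*k^2/27 - 7*c*k/9 - c


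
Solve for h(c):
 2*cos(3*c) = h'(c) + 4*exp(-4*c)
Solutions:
 h(c) = C1 + 2*sin(3*c)/3 + exp(-4*c)


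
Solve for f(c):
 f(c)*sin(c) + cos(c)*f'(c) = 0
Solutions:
 f(c) = C1*cos(c)


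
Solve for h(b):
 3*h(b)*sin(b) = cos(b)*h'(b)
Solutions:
 h(b) = C1/cos(b)^3


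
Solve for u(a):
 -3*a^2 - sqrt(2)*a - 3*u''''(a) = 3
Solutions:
 u(a) = C1 + C2*a + C3*a^2 + C4*a^3 - a^6/360 - sqrt(2)*a^5/360 - a^4/24


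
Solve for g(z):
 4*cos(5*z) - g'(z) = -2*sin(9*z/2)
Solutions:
 g(z) = C1 + 4*sin(5*z)/5 - 4*cos(9*z/2)/9


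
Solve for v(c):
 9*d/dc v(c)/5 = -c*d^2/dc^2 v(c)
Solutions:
 v(c) = C1 + C2/c^(4/5)


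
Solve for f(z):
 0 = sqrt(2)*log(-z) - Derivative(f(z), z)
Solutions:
 f(z) = C1 + sqrt(2)*z*log(-z) - sqrt(2)*z


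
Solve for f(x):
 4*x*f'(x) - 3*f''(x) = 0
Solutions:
 f(x) = C1 + C2*erfi(sqrt(6)*x/3)


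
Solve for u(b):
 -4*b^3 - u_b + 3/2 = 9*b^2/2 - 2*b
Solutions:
 u(b) = C1 - b^4 - 3*b^3/2 + b^2 + 3*b/2


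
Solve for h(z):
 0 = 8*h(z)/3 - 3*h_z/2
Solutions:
 h(z) = C1*exp(16*z/9)


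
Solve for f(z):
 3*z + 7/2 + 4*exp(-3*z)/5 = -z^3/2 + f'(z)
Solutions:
 f(z) = C1 + z^4/8 + 3*z^2/2 + 7*z/2 - 4*exp(-3*z)/15


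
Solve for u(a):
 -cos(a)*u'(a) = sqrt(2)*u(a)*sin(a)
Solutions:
 u(a) = C1*cos(a)^(sqrt(2))


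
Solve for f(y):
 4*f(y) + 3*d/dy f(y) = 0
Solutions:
 f(y) = C1*exp(-4*y/3)


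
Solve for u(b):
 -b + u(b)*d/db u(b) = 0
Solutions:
 u(b) = -sqrt(C1 + b^2)
 u(b) = sqrt(C1 + b^2)


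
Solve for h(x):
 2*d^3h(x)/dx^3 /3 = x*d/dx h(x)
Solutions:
 h(x) = C1 + Integral(C2*airyai(2^(2/3)*3^(1/3)*x/2) + C3*airybi(2^(2/3)*3^(1/3)*x/2), x)


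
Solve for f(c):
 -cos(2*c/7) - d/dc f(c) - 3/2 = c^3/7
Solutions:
 f(c) = C1 - c^4/28 - 3*c/2 - 7*sin(2*c/7)/2


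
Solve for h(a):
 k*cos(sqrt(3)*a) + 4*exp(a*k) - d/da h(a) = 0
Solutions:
 h(a) = C1 + sqrt(3)*k*sin(sqrt(3)*a)/3 + 4*exp(a*k)/k


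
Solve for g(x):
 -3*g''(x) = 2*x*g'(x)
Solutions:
 g(x) = C1 + C2*erf(sqrt(3)*x/3)


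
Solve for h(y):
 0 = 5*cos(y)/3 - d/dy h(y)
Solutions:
 h(y) = C1 + 5*sin(y)/3


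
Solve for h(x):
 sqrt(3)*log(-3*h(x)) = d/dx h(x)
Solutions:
 -sqrt(3)*Integral(1/(log(-_y) + log(3)), (_y, h(x)))/3 = C1 - x


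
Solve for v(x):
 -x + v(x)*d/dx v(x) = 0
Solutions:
 v(x) = -sqrt(C1 + x^2)
 v(x) = sqrt(C1 + x^2)


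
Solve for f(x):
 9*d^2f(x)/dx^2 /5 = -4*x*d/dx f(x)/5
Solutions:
 f(x) = C1 + C2*erf(sqrt(2)*x/3)


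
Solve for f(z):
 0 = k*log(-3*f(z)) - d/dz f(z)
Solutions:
 Integral(1/(log(-_y) + log(3)), (_y, f(z))) = C1 + k*z


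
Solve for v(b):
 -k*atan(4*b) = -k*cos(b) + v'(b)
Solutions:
 v(b) = C1 - k*(b*atan(4*b) - log(16*b^2 + 1)/8 - sin(b))


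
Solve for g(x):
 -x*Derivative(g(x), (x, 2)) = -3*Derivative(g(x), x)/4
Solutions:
 g(x) = C1 + C2*x^(7/4)


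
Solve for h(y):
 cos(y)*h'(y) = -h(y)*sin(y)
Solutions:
 h(y) = C1*cos(y)


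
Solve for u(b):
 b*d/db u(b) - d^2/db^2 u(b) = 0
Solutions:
 u(b) = C1 + C2*erfi(sqrt(2)*b/2)


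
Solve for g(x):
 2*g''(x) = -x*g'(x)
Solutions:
 g(x) = C1 + C2*erf(x/2)


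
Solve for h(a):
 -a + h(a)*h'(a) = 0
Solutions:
 h(a) = -sqrt(C1 + a^2)
 h(a) = sqrt(C1 + a^2)


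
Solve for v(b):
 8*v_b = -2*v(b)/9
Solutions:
 v(b) = C1*exp(-b/36)


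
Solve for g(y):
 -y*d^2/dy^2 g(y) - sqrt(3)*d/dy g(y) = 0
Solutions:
 g(y) = C1 + C2*y^(1 - sqrt(3))


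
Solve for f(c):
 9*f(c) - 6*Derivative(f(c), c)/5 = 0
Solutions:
 f(c) = C1*exp(15*c/2)


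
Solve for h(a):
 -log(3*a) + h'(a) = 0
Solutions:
 h(a) = C1 + a*log(a) - a + a*log(3)


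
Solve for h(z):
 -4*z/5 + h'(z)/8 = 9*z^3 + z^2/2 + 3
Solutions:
 h(z) = C1 + 18*z^4 + 4*z^3/3 + 16*z^2/5 + 24*z


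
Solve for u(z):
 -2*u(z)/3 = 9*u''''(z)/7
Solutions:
 u(z) = (C1*sin(2^(3/4)*21^(1/4)*z/6) + C2*cos(2^(3/4)*21^(1/4)*z/6))*exp(-2^(3/4)*21^(1/4)*z/6) + (C3*sin(2^(3/4)*21^(1/4)*z/6) + C4*cos(2^(3/4)*21^(1/4)*z/6))*exp(2^(3/4)*21^(1/4)*z/6)


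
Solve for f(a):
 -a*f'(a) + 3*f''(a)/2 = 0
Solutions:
 f(a) = C1 + C2*erfi(sqrt(3)*a/3)


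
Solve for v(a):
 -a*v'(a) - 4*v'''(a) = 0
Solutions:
 v(a) = C1 + Integral(C2*airyai(-2^(1/3)*a/2) + C3*airybi(-2^(1/3)*a/2), a)


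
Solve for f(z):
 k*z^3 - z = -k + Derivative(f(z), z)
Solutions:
 f(z) = C1 + k*z^4/4 + k*z - z^2/2


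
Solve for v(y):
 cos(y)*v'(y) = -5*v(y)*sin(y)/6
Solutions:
 v(y) = C1*cos(y)^(5/6)


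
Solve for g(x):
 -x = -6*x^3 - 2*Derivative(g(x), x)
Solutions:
 g(x) = C1 - 3*x^4/4 + x^2/4


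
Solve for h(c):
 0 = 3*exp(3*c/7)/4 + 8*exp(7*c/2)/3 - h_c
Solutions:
 h(c) = C1 + 7*exp(3*c/7)/4 + 16*exp(7*c/2)/21


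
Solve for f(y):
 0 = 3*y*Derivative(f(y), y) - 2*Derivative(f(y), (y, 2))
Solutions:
 f(y) = C1 + C2*erfi(sqrt(3)*y/2)


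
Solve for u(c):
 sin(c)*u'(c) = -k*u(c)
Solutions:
 u(c) = C1*exp(k*(-log(cos(c) - 1) + log(cos(c) + 1))/2)


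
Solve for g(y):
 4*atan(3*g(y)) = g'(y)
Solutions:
 Integral(1/atan(3*_y), (_y, g(y))) = C1 + 4*y


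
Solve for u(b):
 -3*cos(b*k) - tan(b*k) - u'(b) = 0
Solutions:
 u(b) = C1 - Piecewise((-log(cos(b*k))/k, Ne(k, 0)), (0, True)) - 3*Piecewise((sin(b*k)/k, Ne(k, 0)), (b, True))


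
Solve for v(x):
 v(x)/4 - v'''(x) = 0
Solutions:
 v(x) = C3*exp(2^(1/3)*x/2) + (C1*sin(2^(1/3)*sqrt(3)*x/4) + C2*cos(2^(1/3)*sqrt(3)*x/4))*exp(-2^(1/3)*x/4)


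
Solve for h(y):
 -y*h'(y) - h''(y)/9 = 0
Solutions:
 h(y) = C1 + C2*erf(3*sqrt(2)*y/2)


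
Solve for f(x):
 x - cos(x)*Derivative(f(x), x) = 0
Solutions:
 f(x) = C1 + Integral(x/cos(x), x)


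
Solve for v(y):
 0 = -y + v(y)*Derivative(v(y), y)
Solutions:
 v(y) = -sqrt(C1 + y^2)
 v(y) = sqrt(C1 + y^2)


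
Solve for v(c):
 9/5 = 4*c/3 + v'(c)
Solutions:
 v(c) = C1 - 2*c^2/3 + 9*c/5


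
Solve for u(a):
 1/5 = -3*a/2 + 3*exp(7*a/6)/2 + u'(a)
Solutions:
 u(a) = C1 + 3*a^2/4 + a/5 - 9*exp(7*a/6)/7


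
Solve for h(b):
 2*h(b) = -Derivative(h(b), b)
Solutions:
 h(b) = C1*exp(-2*b)


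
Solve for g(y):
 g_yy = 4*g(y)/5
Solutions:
 g(y) = C1*exp(-2*sqrt(5)*y/5) + C2*exp(2*sqrt(5)*y/5)


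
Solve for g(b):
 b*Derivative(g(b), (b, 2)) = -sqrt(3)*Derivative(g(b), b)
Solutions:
 g(b) = C1 + C2*b^(1 - sqrt(3))


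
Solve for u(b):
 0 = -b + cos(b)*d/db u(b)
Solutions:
 u(b) = C1 + Integral(b/cos(b), b)


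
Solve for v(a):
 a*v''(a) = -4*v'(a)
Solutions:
 v(a) = C1 + C2/a^3


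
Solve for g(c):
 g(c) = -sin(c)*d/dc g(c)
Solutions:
 g(c) = C1*sqrt(cos(c) + 1)/sqrt(cos(c) - 1)


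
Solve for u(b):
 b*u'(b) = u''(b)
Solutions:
 u(b) = C1 + C2*erfi(sqrt(2)*b/2)


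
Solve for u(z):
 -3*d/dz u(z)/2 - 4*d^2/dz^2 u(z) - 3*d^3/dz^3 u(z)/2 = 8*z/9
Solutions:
 u(z) = C1 + C2*exp(z*(-4 + sqrt(7))/3) + C3*exp(-z*(sqrt(7) + 4)/3) - 8*z^2/27 + 128*z/81


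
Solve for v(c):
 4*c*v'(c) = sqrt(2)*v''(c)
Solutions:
 v(c) = C1 + C2*erfi(2^(1/4)*c)


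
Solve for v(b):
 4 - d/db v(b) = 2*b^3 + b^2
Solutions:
 v(b) = C1 - b^4/2 - b^3/3 + 4*b


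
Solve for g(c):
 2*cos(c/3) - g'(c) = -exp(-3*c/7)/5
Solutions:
 g(c) = C1 + 6*sin(c/3) - 7*exp(-3*c/7)/15


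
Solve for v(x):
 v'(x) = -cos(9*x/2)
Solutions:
 v(x) = C1 - 2*sin(9*x/2)/9


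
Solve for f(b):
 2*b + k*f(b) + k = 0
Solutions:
 f(b) = (-2*b - k)/k


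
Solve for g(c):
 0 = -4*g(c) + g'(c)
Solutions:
 g(c) = C1*exp(4*c)


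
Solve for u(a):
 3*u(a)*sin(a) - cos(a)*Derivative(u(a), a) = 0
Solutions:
 u(a) = C1/cos(a)^3


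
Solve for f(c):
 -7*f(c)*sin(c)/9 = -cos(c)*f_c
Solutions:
 f(c) = C1/cos(c)^(7/9)


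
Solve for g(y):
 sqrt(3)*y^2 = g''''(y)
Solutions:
 g(y) = C1 + C2*y + C3*y^2 + C4*y^3 + sqrt(3)*y^6/360


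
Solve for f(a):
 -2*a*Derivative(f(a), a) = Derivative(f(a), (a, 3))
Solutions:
 f(a) = C1 + Integral(C2*airyai(-2^(1/3)*a) + C3*airybi(-2^(1/3)*a), a)


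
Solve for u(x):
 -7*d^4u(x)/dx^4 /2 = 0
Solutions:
 u(x) = C1 + C2*x + C3*x^2 + C4*x^3


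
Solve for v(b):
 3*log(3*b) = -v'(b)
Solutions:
 v(b) = C1 - 3*b*log(b) - b*log(27) + 3*b


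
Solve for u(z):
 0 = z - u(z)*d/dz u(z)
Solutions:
 u(z) = -sqrt(C1 + z^2)
 u(z) = sqrt(C1 + z^2)


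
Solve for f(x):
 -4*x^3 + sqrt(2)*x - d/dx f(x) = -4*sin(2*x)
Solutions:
 f(x) = C1 - x^4 + sqrt(2)*x^2/2 - 2*cos(2*x)


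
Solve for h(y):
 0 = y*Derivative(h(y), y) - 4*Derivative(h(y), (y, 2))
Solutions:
 h(y) = C1 + C2*erfi(sqrt(2)*y/4)


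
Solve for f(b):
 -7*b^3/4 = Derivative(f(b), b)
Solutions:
 f(b) = C1 - 7*b^4/16


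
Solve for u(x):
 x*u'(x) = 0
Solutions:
 u(x) = C1


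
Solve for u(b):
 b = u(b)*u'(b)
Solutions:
 u(b) = -sqrt(C1 + b^2)
 u(b) = sqrt(C1 + b^2)


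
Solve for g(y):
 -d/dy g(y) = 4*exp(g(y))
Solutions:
 g(y) = log(1/(C1 + 4*y))


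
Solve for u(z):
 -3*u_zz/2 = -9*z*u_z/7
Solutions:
 u(z) = C1 + C2*erfi(sqrt(21)*z/7)


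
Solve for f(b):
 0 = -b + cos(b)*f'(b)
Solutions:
 f(b) = C1 + Integral(b/cos(b), b)


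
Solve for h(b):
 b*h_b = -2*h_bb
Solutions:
 h(b) = C1 + C2*erf(b/2)


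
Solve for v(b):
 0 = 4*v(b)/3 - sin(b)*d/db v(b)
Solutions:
 v(b) = C1*(cos(b) - 1)^(2/3)/(cos(b) + 1)^(2/3)


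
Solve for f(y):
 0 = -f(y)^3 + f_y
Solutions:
 f(y) = -sqrt(2)*sqrt(-1/(C1 + y))/2
 f(y) = sqrt(2)*sqrt(-1/(C1 + y))/2


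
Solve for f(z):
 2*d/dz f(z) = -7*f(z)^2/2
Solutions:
 f(z) = 4/(C1 + 7*z)


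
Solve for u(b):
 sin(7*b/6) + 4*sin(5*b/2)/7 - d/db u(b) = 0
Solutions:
 u(b) = C1 - 6*cos(7*b/6)/7 - 8*cos(5*b/2)/35


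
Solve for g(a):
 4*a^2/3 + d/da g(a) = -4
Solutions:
 g(a) = C1 - 4*a^3/9 - 4*a


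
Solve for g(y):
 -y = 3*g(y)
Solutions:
 g(y) = -y/3


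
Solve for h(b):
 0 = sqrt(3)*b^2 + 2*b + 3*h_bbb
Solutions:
 h(b) = C1 + C2*b + C3*b^2 - sqrt(3)*b^5/180 - b^4/36


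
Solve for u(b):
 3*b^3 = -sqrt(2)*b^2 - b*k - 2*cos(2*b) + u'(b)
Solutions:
 u(b) = C1 + 3*b^4/4 + sqrt(2)*b^3/3 + b^2*k/2 + sin(2*b)


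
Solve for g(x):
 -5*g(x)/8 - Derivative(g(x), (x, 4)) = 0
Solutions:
 g(x) = (C1*sin(2^(3/4)*5^(1/4)*x/4) + C2*cos(2^(3/4)*5^(1/4)*x/4))*exp(-2^(3/4)*5^(1/4)*x/4) + (C3*sin(2^(3/4)*5^(1/4)*x/4) + C4*cos(2^(3/4)*5^(1/4)*x/4))*exp(2^(3/4)*5^(1/4)*x/4)


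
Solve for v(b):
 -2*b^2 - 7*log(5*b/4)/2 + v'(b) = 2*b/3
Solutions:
 v(b) = C1 + 2*b^3/3 + b^2/3 + 7*b*log(b)/2 - 7*b*log(2) - 7*b/2 + 7*b*log(5)/2


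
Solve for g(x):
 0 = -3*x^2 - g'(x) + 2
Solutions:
 g(x) = C1 - x^3 + 2*x


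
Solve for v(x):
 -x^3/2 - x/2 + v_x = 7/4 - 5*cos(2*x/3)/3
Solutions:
 v(x) = C1 + x^4/8 + x^2/4 + 7*x/4 - 5*sin(2*x/3)/2


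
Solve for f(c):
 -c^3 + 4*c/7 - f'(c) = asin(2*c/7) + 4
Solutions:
 f(c) = C1 - c^4/4 + 2*c^2/7 - c*asin(2*c/7) - 4*c - sqrt(49 - 4*c^2)/2


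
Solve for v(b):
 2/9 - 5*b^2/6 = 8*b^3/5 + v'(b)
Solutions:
 v(b) = C1 - 2*b^4/5 - 5*b^3/18 + 2*b/9


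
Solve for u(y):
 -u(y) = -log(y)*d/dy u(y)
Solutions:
 u(y) = C1*exp(li(y))


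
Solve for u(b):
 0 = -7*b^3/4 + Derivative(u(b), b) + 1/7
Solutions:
 u(b) = C1 + 7*b^4/16 - b/7


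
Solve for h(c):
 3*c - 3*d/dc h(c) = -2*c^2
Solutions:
 h(c) = C1 + 2*c^3/9 + c^2/2


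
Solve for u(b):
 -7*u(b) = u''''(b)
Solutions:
 u(b) = (C1*sin(sqrt(2)*7^(1/4)*b/2) + C2*cos(sqrt(2)*7^(1/4)*b/2))*exp(-sqrt(2)*7^(1/4)*b/2) + (C3*sin(sqrt(2)*7^(1/4)*b/2) + C4*cos(sqrt(2)*7^(1/4)*b/2))*exp(sqrt(2)*7^(1/4)*b/2)


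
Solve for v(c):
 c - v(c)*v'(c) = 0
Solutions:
 v(c) = -sqrt(C1 + c^2)
 v(c) = sqrt(C1 + c^2)


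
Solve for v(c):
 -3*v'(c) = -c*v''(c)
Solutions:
 v(c) = C1 + C2*c^4


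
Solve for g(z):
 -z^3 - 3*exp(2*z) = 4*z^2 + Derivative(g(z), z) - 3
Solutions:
 g(z) = C1 - z^4/4 - 4*z^3/3 + 3*z - 3*exp(2*z)/2


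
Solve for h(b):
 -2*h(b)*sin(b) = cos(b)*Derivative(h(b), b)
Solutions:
 h(b) = C1*cos(b)^2


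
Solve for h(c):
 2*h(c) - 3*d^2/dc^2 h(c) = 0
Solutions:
 h(c) = C1*exp(-sqrt(6)*c/3) + C2*exp(sqrt(6)*c/3)


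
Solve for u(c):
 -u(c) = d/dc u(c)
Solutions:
 u(c) = C1*exp(-c)


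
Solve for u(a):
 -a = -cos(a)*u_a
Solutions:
 u(a) = C1 + Integral(a/cos(a), a)


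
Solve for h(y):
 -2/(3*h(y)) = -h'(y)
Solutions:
 h(y) = -sqrt(C1 + 12*y)/3
 h(y) = sqrt(C1 + 12*y)/3


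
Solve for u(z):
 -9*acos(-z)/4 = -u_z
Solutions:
 u(z) = C1 + 9*z*acos(-z)/4 + 9*sqrt(1 - z^2)/4


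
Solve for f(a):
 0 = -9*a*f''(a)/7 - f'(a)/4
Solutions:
 f(a) = C1 + C2*a^(29/36)


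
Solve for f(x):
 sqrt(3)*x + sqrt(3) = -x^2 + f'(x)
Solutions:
 f(x) = C1 + x^3/3 + sqrt(3)*x^2/2 + sqrt(3)*x


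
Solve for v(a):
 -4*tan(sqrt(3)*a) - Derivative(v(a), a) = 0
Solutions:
 v(a) = C1 + 4*sqrt(3)*log(cos(sqrt(3)*a))/3


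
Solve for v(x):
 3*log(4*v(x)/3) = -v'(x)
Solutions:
 Integral(1/(log(_y) - log(3) + 2*log(2)), (_y, v(x)))/3 = C1 - x


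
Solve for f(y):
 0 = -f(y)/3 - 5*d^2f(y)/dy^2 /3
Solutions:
 f(y) = C1*sin(sqrt(5)*y/5) + C2*cos(sqrt(5)*y/5)


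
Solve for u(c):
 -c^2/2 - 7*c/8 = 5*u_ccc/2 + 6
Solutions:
 u(c) = C1 + C2*c + C3*c^2 - c^5/300 - 7*c^4/480 - 2*c^3/5


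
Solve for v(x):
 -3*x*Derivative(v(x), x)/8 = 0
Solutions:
 v(x) = C1


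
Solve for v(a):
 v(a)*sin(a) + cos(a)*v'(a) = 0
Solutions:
 v(a) = C1*cos(a)


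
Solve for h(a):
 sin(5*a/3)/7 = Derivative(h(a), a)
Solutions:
 h(a) = C1 - 3*cos(5*a/3)/35


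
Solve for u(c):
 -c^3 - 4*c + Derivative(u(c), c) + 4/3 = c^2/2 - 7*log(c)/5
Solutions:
 u(c) = C1 + c^4/4 + c^3/6 + 2*c^2 - 7*c*log(c)/5 + c/15


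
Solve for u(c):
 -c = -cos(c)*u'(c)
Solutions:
 u(c) = C1 + Integral(c/cos(c), c)


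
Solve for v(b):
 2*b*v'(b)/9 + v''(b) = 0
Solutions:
 v(b) = C1 + C2*erf(b/3)


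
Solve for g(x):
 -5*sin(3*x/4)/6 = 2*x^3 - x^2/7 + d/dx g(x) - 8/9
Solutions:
 g(x) = C1 - x^4/2 + x^3/21 + 8*x/9 + 10*cos(3*x/4)/9


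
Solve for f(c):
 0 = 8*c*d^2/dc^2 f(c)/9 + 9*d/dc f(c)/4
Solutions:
 f(c) = C1 + C2/c^(49/32)


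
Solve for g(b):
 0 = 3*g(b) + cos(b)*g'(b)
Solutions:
 g(b) = C1*(sin(b) - 1)^(3/2)/(sin(b) + 1)^(3/2)


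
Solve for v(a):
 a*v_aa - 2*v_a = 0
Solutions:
 v(a) = C1 + C2*a^3


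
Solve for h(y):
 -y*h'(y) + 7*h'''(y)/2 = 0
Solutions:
 h(y) = C1 + Integral(C2*airyai(2^(1/3)*7^(2/3)*y/7) + C3*airybi(2^(1/3)*7^(2/3)*y/7), y)


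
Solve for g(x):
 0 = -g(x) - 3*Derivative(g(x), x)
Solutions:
 g(x) = C1*exp(-x/3)


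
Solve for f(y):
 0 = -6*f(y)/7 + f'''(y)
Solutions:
 f(y) = C3*exp(6^(1/3)*7^(2/3)*y/7) + (C1*sin(2^(1/3)*3^(5/6)*7^(2/3)*y/14) + C2*cos(2^(1/3)*3^(5/6)*7^(2/3)*y/14))*exp(-6^(1/3)*7^(2/3)*y/14)


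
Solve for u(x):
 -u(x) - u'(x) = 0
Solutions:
 u(x) = C1*exp(-x)


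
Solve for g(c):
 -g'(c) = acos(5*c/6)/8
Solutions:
 g(c) = C1 - c*acos(5*c/6)/8 + sqrt(36 - 25*c^2)/40


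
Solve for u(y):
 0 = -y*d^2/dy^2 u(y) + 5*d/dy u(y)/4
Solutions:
 u(y) = C1 + C2*y^(9/4)


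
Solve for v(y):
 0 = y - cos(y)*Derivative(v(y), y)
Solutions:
 v(y) = C1 + Integral(y/cos(y), y)


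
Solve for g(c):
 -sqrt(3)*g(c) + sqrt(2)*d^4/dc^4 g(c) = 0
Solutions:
 g(c) = C1*exp(-2^(7/8)*3^(1/8)*c/2) + C2*exp(2^(7/8)*3^(1/8)*c/2) + C3*sin(2^(7/8)*3^(1/8)*c/2) + C4*cos(2^(7/8)*3^(1/8)*c/2)


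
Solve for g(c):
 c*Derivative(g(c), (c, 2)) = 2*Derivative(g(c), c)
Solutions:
 g(c) = C1 + C2*c^3


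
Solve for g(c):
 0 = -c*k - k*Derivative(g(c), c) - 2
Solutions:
 g(c) = C1 - c^2/2 - 2*c/k


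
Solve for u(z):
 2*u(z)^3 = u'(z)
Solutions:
 u(z) = -sqrt(2)*sqrt(-1/(C1 + 2*z))/2
 u(z) = sqrt(2)*sqrt(-1/(C1 + 2*z))/2


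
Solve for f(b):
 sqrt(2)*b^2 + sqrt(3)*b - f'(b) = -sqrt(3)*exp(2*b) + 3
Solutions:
 f(b) = C1 + sqrt(2)*b^3/3 + sqrt(3)*b^2/2 - 3*b + sqrt(3)*exp(2*b)/2


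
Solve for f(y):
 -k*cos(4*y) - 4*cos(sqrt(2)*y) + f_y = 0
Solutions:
 f(y) = C1 + k*sin(4*y)/4 + 2*sqrt(2)*sin(sqrt(2)*y)


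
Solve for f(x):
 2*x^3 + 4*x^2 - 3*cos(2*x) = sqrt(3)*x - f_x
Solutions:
 f(x) = C1 - x^4/2 - 4*x^3/3 + sqrt(3)*x^2/2 + 3*sin(2*x)/2


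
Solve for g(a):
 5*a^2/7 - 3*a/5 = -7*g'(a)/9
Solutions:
 g(a) = C1 - 15*a^3/49 + 27*a^2/70


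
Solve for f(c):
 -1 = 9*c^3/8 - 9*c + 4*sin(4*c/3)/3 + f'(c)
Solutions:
 f(c) = C1 - 9*c^4/32 + 9*c^2/2 - c + cos(4*c/3)


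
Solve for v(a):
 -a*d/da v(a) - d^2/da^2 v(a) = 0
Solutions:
 v(a) = C1 + C2*erf(sqrt(2)*a/2)


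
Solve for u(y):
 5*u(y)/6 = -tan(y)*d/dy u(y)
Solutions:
 u(y) = C1/sin(y)^(5/6)


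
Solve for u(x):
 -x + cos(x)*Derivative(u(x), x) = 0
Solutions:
 u(x) = C1 + Integral(x/cos(x), x)


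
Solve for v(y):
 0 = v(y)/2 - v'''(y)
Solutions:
 v(y) = C3*exp(2^(2/3)*y/2) + (C1*sin(2^(2/3)*sqrt(3)*y/4) + C2*cos(2^(2/3)*sqrt(3)*y/4))*exp(-2^(2/3)*y/4)


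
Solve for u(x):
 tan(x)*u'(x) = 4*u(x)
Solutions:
 u(x) = C1*sin(x)^4


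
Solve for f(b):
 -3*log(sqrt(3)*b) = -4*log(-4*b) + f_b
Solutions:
 f(b) = C1 + b*log(b) + b*(-3*log(3)/2 - 1 + 8*log(2) + 4*I*pi)


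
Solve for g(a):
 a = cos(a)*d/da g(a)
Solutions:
 g(a) = C1 + Integral(a/cos(a), a)


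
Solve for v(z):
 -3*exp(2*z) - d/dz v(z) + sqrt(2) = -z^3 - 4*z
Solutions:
 v(z) = C1 + z^4/4 + 2*z^2 + sqrt(2)*z - 3*exp(2*z)/2


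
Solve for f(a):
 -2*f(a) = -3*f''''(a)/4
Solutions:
 f(a) = C1*exp(-6^(3/4)*a/3) + C2*exp(6^(3/4)*a/3) + C3*sin(6^(3/4)*a/3) + C4*cos(6^(3/4)*a/3)


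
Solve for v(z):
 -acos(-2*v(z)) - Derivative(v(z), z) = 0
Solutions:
 Integral(1/acos(-2*_y), (_y, v(z))) = C1 - z


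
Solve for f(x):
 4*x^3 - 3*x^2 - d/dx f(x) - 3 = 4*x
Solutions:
 f(x) = C1 + x^4 - x^3 - 2*x^2 - 3*x


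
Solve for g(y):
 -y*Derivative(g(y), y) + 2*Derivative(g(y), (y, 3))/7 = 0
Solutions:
 g(y) = C1 + Integral(C2*airyai(2^(2/3)*7^(1/3)*y/2) + C3*airybi(2^(2/3)*7^(1/3)*y/2), y)
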